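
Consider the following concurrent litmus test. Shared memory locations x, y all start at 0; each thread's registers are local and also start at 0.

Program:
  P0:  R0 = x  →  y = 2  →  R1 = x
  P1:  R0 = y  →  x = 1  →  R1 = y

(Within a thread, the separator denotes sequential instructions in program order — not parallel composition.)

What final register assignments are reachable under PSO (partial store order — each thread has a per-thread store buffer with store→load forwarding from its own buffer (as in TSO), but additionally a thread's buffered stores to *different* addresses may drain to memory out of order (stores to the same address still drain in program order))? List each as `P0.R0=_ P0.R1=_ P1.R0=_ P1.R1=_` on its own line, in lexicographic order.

outcome vector order: (P0.R0,P0.R1,P1.R0,P1.R1)
|PSO outcomes| = 8

P0.R0=0 P0.R1=0 P1.R0=0 P1.R1=0
P0.R0=0 P0.R1=0 P1.R0=0 P1.R1=2
P0.R0=0 P0.R1=0 P1.R0=2 P1.R1=2
P0.R0=0 P0.R1=1 P1.R0=0 P1.R1=0
P0.R0=0 P0.R1=1 P1.R0=0 P1.R1=2
P0.R0=0 P0.R1=1 P1.R0=2 P1.R1=2
P0.R0=1 P0.R1=1 P1.R0=0 P1.R1=0
P0.R0=1 P0.R1=1 P1.R0=0 P1.R1=2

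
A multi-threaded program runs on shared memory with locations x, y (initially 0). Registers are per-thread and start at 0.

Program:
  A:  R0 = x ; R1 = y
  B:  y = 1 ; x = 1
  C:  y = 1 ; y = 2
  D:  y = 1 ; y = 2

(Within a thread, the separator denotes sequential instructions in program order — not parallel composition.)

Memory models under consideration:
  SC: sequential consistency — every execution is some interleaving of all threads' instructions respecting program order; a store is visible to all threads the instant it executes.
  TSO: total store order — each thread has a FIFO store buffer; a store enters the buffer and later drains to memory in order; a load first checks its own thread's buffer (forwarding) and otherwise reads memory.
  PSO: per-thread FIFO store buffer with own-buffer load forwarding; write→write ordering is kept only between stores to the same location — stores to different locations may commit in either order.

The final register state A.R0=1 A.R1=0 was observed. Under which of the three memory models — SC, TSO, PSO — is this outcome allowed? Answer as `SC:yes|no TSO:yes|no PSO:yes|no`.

outcome vector order: (A.R0,A.R1)
[SC] allowed = {<0 0>, <0 1>, <0 2>, <1 1>, <1 2>}
[TSO] allowed = {<0 0>, <0 1>, <0 2>, <1 1>, <1 2>}
[PSO] allowed = {<0 0>, <0 1>, <0 2>, <1 0>, <1 1>, <1 2>}
target <1 0> ∈ {PSO}

SC:no TSO:no PSO:yes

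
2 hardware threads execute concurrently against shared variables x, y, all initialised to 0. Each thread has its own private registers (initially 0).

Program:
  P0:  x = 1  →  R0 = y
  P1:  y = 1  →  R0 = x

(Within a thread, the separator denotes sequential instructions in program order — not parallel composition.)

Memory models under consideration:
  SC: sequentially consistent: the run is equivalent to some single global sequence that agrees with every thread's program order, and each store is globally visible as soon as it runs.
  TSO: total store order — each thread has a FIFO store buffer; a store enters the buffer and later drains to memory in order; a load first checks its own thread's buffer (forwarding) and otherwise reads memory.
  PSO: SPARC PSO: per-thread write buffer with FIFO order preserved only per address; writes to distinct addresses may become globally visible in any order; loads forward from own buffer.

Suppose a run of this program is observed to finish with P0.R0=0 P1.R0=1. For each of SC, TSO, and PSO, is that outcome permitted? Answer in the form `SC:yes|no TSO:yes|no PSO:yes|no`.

outcome vector order: (P0.R0,P1.R0)
under SC → 0/1 1/0 1/1
under TSO → 0/0 0/1 1/0 1/1
under PSO → 0/0 0/1 1/0 1/1
target 0/1 ∈ {SC,TSO,PSO}

SC:yes TSO:yes PSO:yes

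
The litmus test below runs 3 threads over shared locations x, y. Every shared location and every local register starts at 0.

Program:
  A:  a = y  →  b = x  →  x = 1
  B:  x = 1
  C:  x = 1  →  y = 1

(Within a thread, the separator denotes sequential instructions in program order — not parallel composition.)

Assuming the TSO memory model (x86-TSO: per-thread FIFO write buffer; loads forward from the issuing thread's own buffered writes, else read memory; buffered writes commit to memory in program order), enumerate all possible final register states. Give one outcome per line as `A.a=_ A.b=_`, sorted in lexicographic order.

A.a=0 A.b=0
A.a=0 A.b=1
A.a=1 A.b=1

outcome vector order: (A.a,A.b)
|TSO outcomes| = 3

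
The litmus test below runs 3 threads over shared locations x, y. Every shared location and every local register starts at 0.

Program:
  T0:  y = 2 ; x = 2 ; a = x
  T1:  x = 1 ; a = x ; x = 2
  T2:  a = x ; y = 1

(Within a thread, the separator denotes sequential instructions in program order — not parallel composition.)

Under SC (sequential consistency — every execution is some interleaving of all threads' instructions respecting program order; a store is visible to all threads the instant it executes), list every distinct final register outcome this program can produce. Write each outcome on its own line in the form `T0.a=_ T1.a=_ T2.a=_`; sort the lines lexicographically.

T0.a=1 T1.a=1 T2.a=0
T0.a=1 T1.a=1 T2.a=1
T0.a=1 T1.a=1 T2.a=2
T0.a=2 T1.a=1 T2.a=0
T0.a=2 T1.a=1 T2.a=1
T0.a=2 T1.a=1 T2.a=2
T0.a=2 T1.a=2 T2.a=0
T0.a=2 T1.a=2 T2.a=1
T0.a=2 T1.a=2 T2.a=2

outcome vector order: (T0.a,T1.a,T2.a)
|SC outcomes| = 9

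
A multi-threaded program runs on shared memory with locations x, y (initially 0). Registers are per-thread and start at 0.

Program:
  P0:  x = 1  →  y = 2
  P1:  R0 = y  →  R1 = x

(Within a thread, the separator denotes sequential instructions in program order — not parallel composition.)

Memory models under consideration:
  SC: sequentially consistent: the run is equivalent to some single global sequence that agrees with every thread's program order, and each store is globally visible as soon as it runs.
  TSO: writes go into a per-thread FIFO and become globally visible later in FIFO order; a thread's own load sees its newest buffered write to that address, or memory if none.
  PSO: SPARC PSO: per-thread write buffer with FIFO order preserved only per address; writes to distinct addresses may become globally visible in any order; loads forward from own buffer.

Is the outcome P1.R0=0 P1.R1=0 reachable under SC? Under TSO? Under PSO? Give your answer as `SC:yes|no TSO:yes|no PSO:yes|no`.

SC:yes TSO:yes PSO:yes

outcome vector order: (P1.R0,P1.R1)
SC (3): (0,0); (0,1); (2,1)
TSO (3): (0,0); (0,1); (2,1)
PSO (4): (0,0); (0,1); (2,0); (2,1)
target (0,0) ∈ {SC,TSO,PSO}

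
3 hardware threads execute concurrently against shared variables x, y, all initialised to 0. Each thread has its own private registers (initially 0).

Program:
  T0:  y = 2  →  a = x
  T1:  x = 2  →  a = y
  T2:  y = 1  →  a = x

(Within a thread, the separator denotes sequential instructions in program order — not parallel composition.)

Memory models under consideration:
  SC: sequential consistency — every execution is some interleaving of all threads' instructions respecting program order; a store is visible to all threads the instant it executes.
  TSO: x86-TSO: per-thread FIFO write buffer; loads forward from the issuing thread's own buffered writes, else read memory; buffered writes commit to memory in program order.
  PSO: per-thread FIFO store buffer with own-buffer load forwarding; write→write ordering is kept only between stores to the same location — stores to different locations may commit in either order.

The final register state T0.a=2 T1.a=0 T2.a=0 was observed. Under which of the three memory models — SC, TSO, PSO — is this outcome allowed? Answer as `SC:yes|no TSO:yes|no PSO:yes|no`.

SC:no TSO:yes PSO:yes

outcome vector order: (T0.a,T1.a,T2.a)
[SC] allowed = {(0,1,0); (0,1,2); (0,2,0); (0,2,2); (2,0,2); (2,1,0); (2,1,2); (2,2,0); (2,2,2)}
[TSO] allowed = {(0,0,0); (0,0,2); (0,1,0); (0,1,2); (0,2,0); (0,2,2); (2,0,0); (2,0,2); (2,1,0); (2,1,2); (2,2,0); (2,2,2)}
[PSO] allowed = {(0,0,0); (0,0,2); (0,1,0); (0,1,2); (0,2,0); (0,2,2); (2,0,0); (2,0,2); (2,1,0); (2,1,2); (2,2,0); (2,2,2)}
target (2,0,0) ∈ {TSO,PSO}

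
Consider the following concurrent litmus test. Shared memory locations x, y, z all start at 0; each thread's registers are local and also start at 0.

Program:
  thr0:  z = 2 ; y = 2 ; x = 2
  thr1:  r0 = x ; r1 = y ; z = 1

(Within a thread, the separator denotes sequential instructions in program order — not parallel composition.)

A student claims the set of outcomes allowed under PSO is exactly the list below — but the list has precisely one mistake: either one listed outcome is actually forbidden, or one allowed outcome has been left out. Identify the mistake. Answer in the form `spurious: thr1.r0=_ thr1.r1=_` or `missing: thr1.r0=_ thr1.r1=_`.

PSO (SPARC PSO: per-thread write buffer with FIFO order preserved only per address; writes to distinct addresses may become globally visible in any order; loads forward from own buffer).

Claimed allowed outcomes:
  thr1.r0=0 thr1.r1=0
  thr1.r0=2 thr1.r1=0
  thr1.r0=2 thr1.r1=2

outcome vector order: (thr1.r0,thr1.r1)
[PSO] allowed = {0/0, 0/2, 2/0, 2/2}
PSO∖claimed = {0/2}

missing: thr1.r0=0 thr1.r1=2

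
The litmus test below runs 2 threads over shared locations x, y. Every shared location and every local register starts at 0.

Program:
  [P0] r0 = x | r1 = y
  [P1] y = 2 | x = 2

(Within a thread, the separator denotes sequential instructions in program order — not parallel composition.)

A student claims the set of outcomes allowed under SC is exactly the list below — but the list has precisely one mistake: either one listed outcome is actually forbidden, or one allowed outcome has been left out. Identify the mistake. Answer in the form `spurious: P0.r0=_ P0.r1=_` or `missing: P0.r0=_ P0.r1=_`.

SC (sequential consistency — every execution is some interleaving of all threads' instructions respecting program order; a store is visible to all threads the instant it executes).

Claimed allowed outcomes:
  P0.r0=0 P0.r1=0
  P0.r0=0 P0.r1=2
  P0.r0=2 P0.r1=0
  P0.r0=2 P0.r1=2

spurious: P0.r0=2 P0.r1=0

outcome vector order: (P0.r0,P0.r1)
SC: 3 outcomes — {(0,0) (0,2) (2,2)}
claimed∖SC = {(2,0)}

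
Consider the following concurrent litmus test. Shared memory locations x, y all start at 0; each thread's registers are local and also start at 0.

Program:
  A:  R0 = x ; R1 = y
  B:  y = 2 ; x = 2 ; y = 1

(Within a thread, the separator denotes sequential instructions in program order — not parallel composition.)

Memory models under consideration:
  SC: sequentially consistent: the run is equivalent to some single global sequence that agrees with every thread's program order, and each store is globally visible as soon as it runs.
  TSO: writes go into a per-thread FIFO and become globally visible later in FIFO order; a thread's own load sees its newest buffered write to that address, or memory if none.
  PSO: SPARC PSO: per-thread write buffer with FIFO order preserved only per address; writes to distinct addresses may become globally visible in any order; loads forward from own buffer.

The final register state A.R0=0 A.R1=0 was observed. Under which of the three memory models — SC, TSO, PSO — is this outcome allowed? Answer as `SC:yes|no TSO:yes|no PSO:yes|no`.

SC:yes TSO:yes PSO:yes

outcome vector order: (A.R0,A.R1)
under SC → 00; 01; 02; 21; 22
under TSO → 00; 01; 02; 21; 22
under PSO → 00; 01; 02; 20; 21; 22
target 00 ∈ {SC,TSO,PSO}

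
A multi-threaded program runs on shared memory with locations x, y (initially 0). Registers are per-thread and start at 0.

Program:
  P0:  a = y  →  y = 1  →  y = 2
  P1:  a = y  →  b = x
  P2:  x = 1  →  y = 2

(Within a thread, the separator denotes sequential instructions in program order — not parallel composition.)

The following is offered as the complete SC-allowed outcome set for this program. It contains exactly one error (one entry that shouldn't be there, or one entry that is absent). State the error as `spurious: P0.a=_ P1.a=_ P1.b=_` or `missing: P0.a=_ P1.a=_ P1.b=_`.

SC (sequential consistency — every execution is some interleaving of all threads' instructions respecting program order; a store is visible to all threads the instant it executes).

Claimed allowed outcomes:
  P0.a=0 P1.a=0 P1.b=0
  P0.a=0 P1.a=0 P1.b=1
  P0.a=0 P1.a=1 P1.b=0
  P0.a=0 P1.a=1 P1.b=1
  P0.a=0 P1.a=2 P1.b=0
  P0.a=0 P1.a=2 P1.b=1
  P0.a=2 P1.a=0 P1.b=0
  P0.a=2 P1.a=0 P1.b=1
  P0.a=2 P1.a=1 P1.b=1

missing: P0.a=2 P1.a=2 P1.b=1

outcome vector order: (P0.a,P1.a,P1.b)
SC: 10 outcomes — {0/0/0 0/0/1 0/1/0 0/1/1 0/2/0 0/2/1 2/0/0 2/0/1 2/1/1 2/2/1}
SC∖claimed = {2/2/1}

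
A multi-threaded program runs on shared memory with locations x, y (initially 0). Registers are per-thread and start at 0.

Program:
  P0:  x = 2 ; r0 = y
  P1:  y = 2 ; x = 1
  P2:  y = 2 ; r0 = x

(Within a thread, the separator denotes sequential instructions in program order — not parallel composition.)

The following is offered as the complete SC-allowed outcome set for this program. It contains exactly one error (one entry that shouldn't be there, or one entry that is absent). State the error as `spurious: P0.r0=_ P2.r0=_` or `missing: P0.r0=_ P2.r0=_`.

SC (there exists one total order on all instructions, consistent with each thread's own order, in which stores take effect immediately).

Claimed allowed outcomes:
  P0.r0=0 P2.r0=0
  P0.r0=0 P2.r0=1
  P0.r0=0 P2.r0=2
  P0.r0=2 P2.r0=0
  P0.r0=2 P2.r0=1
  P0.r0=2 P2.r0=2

spurious: P0.r0=0 P2.r0=0

outcome vector order: (P0.r0,P2.r0)
SC: 5 outcomes — {0/1; 0/2; 2/0; 2/1; 2/2}
claimed∖SC = {0/0}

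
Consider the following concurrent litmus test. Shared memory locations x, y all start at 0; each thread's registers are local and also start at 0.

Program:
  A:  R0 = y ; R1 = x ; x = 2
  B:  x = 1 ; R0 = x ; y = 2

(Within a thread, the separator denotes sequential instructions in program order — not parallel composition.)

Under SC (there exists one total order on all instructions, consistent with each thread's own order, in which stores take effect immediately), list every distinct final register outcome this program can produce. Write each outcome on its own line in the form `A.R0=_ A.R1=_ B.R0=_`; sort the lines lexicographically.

A.R0=0 A.R1=0 B.R0=1
A.R0=0 A.R1=0 B.R0=2
A.R0=0 A.R1=1 B.R0=1
A.R0=0 A.R1=1 B.R0=2
A.R0=2 A.R1=1 B.R0=1

outcome vector order: (A.R0,A.R1,B.R0)
|SC outcomes| = 5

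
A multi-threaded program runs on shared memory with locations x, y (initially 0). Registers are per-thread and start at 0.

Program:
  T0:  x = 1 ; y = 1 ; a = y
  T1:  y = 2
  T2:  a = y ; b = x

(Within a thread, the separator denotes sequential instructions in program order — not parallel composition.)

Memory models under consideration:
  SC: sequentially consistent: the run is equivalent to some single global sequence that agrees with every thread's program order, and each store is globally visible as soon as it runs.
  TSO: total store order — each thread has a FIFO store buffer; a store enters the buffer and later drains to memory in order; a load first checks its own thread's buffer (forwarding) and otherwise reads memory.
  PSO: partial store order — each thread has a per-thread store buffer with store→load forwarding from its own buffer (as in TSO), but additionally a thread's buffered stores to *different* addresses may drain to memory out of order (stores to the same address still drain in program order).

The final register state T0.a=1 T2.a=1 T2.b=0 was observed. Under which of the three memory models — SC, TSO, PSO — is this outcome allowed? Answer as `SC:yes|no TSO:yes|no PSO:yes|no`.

outcome vector order: (T0.a,T2.a,T2.b)
under SC → 1/0/0 1/0/1 1/1/1 1/2/0 1/2/1 2/0/0 2/0/1 2/1/1 2/2/1
under TSO → 1/0/0 1/0/1 1/1/1 1/2/0 1/2/1 2/0/0 2/0/1 2/1/1 2/2/1
under PSO → 1/0/0 1/0/1 1/1/0 1/1/1 1/2/0 1/2/1 2/0/0 2/0/1 2/1/0 2/1/1 2/2/0 2/2/1
target 1/1/0 ∈ {PSO}

SC:no TSO:no PSO:yes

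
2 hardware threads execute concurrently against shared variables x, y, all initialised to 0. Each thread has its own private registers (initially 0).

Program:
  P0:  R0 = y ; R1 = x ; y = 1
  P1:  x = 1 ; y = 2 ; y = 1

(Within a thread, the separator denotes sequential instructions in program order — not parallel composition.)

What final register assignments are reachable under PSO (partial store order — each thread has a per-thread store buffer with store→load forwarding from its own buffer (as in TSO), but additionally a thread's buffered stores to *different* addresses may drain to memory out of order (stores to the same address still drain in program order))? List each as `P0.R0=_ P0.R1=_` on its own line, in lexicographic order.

outcome vector order: (P0.R0,P0.R1)
|PSO outcomes| = 6

P0.R0=0 P0.R1=0
P0.R0=0 P0.R1=1
P0.R0=1 P0.R1=0
P0.R0=1 P0.R1=1
P0.R0=2 P0.R1=0
P0.R0=2 P0.R1=1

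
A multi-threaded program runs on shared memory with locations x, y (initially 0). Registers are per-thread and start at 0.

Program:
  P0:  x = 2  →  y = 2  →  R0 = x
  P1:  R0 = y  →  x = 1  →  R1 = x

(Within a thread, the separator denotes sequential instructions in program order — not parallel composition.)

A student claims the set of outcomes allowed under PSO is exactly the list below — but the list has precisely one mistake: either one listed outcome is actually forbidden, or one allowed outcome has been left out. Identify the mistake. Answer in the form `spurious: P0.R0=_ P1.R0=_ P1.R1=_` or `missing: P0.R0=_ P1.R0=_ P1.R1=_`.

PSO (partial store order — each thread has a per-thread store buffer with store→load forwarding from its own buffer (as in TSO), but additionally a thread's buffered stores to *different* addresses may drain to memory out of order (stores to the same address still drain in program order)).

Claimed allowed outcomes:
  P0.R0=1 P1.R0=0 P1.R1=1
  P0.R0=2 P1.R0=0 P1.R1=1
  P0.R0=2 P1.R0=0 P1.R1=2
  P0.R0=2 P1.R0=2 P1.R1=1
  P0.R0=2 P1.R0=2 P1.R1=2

missing: P0.R0=1 P1.R0=2 P1.R1=1

outcome vector order: (P0.R0,P1.R0,P1.R1)
[PSO] allowed = {(1,0,1), (1,2,1), (2,0,1), (2,0,2), (2,2,1), (2,2,2)}
PSO∖claimed = {(1,2,1)}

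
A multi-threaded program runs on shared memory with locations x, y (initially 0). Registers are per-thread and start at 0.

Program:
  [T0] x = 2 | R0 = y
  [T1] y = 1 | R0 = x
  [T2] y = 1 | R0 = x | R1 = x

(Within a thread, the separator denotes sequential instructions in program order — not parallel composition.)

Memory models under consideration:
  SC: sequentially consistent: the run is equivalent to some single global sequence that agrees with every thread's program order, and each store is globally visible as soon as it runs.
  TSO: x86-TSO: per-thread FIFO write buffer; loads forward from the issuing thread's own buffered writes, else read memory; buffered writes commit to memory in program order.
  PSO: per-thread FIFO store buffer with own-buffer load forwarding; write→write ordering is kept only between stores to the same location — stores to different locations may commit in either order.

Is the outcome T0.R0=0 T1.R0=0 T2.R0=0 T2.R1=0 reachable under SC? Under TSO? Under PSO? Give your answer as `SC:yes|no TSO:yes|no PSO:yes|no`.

outcome vector order: (T0.R0,T1.R0,T2.R0,T2.R1)
[SC] allowed = {<0 2 2 2> <1 0 0 0> <1 0 0 2> <1 0 2 2> <1 2 0 0> <1 2 0 2> <1 2 2 2>}
[TSO] allowed = {<0 0 0 0> <0 0 0 2> <0 0 2 2> <0 2 0 0> <0 2 0 2> <0 2 2 2> <1 0 0 0> <1 0 0 2> <1 0 2 2> <1 2 0 0> <1 2 0 2> <1 2 2 2>}
[PSO] allowed = {<0 0 0 0> <0 0 0 2> <0 0 2 2> <0 2 0 0> <0 2 0 2> <0 2 2 2> <1 0 0 0> <1 0 0 2> <1 0 2 2> <1 2 0 0> <1 2 0 2> <1 2 2 2>}
target <0 0 0 0> ∈ {TSO,PSO}

SC:no TSO:yes PSO:yes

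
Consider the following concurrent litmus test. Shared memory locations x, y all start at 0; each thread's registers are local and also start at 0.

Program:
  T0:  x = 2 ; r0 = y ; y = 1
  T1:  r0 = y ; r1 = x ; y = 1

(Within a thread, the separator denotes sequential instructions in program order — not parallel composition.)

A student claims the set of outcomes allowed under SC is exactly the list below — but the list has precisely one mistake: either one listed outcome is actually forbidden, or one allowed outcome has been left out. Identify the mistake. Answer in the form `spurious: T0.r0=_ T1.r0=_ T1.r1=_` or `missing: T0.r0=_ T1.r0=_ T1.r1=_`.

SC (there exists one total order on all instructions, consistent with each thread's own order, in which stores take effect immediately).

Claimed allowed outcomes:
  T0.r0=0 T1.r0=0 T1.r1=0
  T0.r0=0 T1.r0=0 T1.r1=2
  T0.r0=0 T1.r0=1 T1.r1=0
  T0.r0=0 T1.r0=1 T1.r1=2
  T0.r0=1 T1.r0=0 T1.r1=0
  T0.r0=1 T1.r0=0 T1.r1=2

spurious: T0.r0=0 T1.r0=1 T1.r1=0

outcome vector order: (T0.r0,T1.r0,T1.r1)
SC: 5 outcomes — {000 002 012 100 102}
claimed∖SC = {010}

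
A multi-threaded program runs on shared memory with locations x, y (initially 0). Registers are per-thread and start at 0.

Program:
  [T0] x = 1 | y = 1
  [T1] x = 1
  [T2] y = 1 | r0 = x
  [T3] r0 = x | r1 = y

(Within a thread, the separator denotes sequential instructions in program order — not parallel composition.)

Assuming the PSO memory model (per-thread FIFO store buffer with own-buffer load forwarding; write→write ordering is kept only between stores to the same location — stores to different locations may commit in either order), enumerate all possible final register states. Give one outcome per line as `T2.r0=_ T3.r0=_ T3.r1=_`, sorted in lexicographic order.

T2.r0=0 T3.r0=0 T3.r1=0
T2.r0=0 T3.r0=0 T3.r1=1
T2.r0=0 T3.r0=1 T3.r1=0
T2.r0=0 T3.r0=1 T3.r1=1
T2.r0=1 T3.r0=0 T3.r1=0
T2.r0=1 T3.r0=0 T3.r1=1
T2.r0=1 T3.r0=1 T3.r1=0
T2.r0=1 T3.r0=1 T3.r1=1

outcome vector order: (T2.r0,T3.r0,T3.r1)
|PSO outcomes| = 8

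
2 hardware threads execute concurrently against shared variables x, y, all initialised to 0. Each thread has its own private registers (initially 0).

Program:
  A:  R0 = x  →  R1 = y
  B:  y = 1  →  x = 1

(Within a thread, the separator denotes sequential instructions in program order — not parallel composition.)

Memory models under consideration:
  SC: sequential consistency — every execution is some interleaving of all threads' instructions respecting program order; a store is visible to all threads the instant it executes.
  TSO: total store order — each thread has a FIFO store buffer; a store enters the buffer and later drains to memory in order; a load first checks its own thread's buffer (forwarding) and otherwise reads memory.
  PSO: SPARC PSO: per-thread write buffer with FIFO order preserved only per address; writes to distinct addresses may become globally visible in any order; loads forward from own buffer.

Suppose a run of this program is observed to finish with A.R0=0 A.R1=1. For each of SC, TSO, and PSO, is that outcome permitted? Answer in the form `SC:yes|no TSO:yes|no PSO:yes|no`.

outcome vector order: (A.R0,A.R1)
SC (3): <0 0> <0 1> <1 1>
TSO (3): <0 0> <0 1> <1 1>
PSO (4): <0 0> <0 1> <1 0> <1 1>
target <0 1> ∈ {SC,TSO,PSO}

SC:yes TSO:yes PSO:yes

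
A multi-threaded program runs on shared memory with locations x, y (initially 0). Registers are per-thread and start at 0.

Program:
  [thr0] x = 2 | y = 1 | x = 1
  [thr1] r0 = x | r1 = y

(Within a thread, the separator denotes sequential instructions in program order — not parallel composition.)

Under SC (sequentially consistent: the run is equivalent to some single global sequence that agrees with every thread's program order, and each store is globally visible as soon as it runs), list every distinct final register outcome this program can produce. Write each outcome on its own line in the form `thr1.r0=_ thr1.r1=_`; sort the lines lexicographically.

outcome vector order: (thr1.r0,thr1.r1)
|SC outcomes| = 5

thr1.r0=0 thr1.r1=0
thr1.r0=0 thr1.r1=1
thr1.r0=1 thr1.r1=1
thr1.r0=2 thr1.r1=0
thr1.r0=2 thr1.r1=1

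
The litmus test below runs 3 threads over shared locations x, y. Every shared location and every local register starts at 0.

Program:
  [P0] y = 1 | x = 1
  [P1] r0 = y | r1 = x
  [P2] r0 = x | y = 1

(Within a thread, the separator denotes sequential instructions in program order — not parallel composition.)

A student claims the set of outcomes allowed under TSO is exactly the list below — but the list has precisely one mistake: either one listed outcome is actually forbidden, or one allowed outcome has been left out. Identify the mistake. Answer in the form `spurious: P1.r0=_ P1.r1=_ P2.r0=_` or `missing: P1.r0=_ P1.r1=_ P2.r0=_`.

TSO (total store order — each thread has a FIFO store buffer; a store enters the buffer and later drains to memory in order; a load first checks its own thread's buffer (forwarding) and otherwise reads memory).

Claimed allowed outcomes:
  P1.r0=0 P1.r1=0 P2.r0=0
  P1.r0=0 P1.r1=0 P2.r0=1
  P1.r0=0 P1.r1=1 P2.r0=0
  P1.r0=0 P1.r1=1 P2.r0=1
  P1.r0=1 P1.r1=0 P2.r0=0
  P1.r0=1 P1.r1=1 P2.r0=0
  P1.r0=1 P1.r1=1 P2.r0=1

outcome vector order: (P1.r0,P1.r1,P2.r0)
under TSO → 0/0/0, 0/0/1, 0/1/0, 0/1/1, 1/0/0, 1/0/1, 1/1/0, 1/1/1
TSO∖claimed = {1/0/1}

missing: P1.r0=1 P1.r1=0 P2.r0=1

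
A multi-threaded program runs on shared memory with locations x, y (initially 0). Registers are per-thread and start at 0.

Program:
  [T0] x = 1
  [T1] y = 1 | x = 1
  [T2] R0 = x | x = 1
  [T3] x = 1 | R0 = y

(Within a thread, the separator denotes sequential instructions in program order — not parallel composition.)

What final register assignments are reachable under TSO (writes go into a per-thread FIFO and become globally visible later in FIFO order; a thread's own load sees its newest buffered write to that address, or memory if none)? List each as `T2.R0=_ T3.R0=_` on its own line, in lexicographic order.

T2.R0=0 T3.R0=0
T2.R0=0 T3.R0=1
T2.R0=1 T3.R0=0
T2.R0=1 T3.R0=1

outcome vector order: (T2.R0,T3.R0)
|TSO outcomes| = 4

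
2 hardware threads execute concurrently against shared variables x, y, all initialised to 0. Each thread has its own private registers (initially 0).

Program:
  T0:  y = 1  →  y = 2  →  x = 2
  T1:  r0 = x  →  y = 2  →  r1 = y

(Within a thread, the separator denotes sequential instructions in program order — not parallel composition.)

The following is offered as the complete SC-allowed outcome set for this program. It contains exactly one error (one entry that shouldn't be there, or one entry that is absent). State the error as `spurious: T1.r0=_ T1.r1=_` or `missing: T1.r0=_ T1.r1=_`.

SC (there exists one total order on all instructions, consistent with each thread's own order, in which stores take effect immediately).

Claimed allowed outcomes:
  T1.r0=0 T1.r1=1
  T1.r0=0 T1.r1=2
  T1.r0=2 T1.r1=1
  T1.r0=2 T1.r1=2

outcome vector order: (T1.r0,T1.r1)
SC: 3 outcomes — {01 02 22}
claimed∖SC = {21}

spurious: T1.r0=2 T1.r1=1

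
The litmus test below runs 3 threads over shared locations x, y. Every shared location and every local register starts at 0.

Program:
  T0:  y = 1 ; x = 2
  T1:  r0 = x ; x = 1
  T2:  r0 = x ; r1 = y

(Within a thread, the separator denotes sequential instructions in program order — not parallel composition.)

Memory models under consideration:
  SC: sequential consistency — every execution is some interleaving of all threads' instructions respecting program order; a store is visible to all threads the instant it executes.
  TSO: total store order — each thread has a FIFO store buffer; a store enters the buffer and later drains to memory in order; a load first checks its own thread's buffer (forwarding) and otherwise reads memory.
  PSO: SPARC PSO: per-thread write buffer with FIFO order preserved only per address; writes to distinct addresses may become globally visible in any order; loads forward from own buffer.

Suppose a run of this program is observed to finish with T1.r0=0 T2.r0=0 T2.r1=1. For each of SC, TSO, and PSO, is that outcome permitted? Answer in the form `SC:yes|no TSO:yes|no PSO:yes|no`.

outcome vector order: (T1.r0,T2.r0,T2.r1)
SC: 9 outcomes — {000; 001; 010; 011; 021; 200; 201; 211; 221}
TSO: 9 outcomes — {000; 001; 010; 011; 021; 200; 201; 211; 221}
PSO: 12 outcomes — {000; 001; 010; 011; 020; 021; 200; 201; 210; 211; 220; 221}
target 001 ∈ {SC,TSO,PSO}

SC:yes TSO:yes PSO:yes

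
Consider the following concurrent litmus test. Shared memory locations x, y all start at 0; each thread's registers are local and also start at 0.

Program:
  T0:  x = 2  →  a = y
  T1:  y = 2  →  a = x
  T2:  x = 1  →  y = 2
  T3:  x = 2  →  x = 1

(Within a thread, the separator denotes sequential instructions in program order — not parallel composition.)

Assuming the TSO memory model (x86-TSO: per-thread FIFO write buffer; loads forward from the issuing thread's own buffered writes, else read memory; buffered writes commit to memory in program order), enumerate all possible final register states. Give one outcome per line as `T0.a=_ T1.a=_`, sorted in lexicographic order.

T0.a=0 T1.a=0
T0.a=0 T1.a=1
T0.a=0 T1.a=2
T0.a=2 T1.a=0
T0.a=2 T1.a=1
T0.a=2 T1.a=2

outcome vector order: (T0.a,T1.a)
|TSO outcomes| = 6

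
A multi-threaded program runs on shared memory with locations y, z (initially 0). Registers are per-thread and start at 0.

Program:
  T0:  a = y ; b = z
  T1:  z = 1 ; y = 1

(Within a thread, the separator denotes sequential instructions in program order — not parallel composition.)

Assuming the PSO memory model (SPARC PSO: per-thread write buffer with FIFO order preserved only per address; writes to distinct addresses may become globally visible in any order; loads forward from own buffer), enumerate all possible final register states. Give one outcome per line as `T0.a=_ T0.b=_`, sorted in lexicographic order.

outcome vector order: (T0.a,T0.b)
|PSO outcomes| = 4

T0.a=0 T0.b=0
T0.a=0 T0.b=1
T0.a=1 T0.b=0
T0.a=1 T0.b=1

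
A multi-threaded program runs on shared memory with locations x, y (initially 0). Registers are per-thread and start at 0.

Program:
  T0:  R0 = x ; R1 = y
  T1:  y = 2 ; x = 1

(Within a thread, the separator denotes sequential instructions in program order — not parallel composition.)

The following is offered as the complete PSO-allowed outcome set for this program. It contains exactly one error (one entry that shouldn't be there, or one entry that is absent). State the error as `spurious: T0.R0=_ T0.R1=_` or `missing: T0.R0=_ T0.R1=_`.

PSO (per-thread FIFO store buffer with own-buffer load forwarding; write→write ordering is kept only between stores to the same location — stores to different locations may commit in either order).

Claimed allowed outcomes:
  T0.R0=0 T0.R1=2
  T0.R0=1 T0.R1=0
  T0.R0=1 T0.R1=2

missing: T0.R0=0 T0.R1=0

outcome vector order: (T0.R0,T0.R1)
PSO: 4 outcomes — {00 02 10 12}
PSO∖claimed = {00}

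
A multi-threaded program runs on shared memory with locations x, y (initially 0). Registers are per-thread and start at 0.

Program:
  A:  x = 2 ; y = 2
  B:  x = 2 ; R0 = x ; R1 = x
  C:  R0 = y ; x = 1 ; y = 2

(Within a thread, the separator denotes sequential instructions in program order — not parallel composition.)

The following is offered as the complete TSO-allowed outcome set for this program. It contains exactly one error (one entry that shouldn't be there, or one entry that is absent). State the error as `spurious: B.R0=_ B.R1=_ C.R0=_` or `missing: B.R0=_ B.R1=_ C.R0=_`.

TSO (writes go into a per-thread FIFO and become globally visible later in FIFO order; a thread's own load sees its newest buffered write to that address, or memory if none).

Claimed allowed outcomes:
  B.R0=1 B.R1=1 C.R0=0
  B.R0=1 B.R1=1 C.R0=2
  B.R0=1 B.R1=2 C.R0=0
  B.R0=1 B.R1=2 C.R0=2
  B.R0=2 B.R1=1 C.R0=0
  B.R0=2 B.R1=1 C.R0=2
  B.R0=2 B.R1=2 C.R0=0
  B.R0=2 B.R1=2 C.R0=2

outcome vector order: (B.R0,B.R1,C.R0)
TSO: 7 outcomes — {1/1/0, 1/1/2, 1/2/0, 2/1/0, 2/1/2, 2/2/0, 2/2/2}
claimed∖TSO = {1/2/2}

spurious: B.R0=1 B.R1=2 C.R0=2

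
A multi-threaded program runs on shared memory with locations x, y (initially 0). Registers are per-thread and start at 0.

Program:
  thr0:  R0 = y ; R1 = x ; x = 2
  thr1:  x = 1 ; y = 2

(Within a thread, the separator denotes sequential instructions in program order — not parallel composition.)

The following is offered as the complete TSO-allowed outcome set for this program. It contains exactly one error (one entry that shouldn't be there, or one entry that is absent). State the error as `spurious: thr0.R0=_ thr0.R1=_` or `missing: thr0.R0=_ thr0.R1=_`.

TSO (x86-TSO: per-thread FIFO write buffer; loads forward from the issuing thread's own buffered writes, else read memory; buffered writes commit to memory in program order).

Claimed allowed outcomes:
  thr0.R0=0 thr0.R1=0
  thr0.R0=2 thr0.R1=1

outcome vector order: (thr0.R0,thr0.R1)
TSO: 3 outcomes — {(0,0) (0,1) (2,1)}
TSO∖claimed = {(0,1)}

missing: thr0.R0=0 thr0.R1=1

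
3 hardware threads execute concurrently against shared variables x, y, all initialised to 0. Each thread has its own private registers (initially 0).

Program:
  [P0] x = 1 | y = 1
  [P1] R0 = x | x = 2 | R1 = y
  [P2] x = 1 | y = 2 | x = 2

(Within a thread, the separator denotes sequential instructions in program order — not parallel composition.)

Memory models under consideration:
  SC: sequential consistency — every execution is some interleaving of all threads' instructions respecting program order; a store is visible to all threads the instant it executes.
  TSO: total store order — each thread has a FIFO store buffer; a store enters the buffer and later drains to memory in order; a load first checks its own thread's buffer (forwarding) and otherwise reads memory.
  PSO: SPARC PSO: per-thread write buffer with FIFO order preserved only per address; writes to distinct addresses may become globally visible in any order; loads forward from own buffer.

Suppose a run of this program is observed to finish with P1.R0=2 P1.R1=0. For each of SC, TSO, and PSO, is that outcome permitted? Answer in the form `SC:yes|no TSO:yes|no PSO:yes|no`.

SC:no TSO:no PSO:yes

outcome vector order: (P1.R0,P1.R1)
SC: 8 outcomes — {(0,0); (0,1); (0,2); (1,0); (1,1); (1,2); (2,1); (2,2)}
TSO: 8 outcomes — {(0,0); (0,1); (0,2); (1,0); (1,1); (1,2); (2,1); (2,2)}
PSO: 9 outcomes — {(0,0); (0,1); (0,2); (1,0); (1,1); (1,2); (2,0); (2,1); (2,2)}
target (2,0) ∈ {PSO}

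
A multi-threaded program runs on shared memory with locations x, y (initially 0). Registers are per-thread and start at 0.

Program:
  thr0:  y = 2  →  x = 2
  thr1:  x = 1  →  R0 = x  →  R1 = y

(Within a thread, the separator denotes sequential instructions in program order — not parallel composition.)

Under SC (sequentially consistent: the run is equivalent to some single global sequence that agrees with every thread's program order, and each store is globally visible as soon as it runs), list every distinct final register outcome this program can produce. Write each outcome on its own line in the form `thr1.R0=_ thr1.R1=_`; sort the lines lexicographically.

thr1.R0=1 thr1.R1=0
thr1.R0=1 thr1.R1=2
thr1.R0=2 thr1.R1=2

outcome vector order: (thr1.R0,thr1.R1)
|SC outcomes| = 3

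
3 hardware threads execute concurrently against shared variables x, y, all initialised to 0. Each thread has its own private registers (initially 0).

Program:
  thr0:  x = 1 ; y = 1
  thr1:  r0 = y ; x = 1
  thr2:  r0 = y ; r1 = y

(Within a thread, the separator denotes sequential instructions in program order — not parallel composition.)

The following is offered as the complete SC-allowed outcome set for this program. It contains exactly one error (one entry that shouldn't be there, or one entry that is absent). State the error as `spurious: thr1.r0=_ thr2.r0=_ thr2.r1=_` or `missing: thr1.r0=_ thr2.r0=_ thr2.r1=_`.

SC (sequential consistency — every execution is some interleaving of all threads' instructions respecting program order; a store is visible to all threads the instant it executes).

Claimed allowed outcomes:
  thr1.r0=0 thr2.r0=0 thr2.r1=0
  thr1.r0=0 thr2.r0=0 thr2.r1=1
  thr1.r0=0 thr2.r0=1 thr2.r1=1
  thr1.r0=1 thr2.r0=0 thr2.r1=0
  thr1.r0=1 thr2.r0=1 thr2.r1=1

missing: thr1.r0=1 thr2.r0=0 thr2.r1=1

outcome vector order: (thr1.r0,thr2.r0,thr2.r1)
SC: 6 outcomes — {(0,0,0), (0,0,1), (0,1,1), (1,0,0), (1,0,1), (1,1,1)}
SC∖claimed = {(1,0,1)}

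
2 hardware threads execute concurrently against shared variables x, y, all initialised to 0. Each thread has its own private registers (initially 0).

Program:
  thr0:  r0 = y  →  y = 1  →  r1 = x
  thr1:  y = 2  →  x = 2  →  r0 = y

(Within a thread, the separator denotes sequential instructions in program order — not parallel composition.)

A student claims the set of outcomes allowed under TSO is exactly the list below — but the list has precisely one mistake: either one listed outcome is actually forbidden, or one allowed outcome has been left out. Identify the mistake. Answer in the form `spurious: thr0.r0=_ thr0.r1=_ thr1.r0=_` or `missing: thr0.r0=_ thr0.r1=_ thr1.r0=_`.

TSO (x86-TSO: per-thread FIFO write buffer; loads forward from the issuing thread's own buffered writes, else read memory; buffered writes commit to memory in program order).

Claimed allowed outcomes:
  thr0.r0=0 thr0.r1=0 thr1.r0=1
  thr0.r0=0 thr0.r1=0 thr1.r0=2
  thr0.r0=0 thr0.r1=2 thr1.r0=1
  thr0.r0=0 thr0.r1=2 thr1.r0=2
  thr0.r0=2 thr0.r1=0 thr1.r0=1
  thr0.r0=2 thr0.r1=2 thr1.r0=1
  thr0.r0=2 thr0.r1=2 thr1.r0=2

missing: thr0.r0=2 thr0.r1=0 thr1.r0=2

outcome vector order: (thr0.r0,thr0.r1,thr1.r0)
TSO (8): 001, 002, 021, 022, 201, 202, 221, 222
TSO∖claimed = {202}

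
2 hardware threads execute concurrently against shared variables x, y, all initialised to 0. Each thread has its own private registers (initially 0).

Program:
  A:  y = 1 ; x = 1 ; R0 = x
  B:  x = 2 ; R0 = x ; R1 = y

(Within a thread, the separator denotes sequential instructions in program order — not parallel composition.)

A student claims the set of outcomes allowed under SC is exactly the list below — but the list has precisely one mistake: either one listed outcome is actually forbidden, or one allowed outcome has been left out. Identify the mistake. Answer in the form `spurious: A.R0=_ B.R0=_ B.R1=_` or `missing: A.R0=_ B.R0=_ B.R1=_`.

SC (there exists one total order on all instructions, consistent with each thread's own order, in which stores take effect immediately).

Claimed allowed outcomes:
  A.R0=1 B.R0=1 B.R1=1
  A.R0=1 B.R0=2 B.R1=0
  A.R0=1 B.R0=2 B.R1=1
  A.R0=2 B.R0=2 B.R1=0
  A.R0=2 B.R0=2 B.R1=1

spurious: A.R0=2 B.R0=2 B.R1=0

outcome vector order: (A.R0,B.R0,B.R1)
[SC] allowed = {111; 120; 121; 221}
claimed∖SC = {220}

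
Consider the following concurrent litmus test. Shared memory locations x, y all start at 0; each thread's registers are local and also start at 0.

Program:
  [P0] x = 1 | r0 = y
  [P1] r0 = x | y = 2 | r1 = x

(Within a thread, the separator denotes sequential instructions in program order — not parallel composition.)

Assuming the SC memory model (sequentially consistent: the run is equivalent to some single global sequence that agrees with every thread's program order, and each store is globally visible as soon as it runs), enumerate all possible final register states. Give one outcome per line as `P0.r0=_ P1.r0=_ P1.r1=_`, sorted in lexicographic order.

outcome vector order: (P0.r0,P1.r0,P1.r1)
|SC outcomes| = 5

P0.r0=0 P1.r0=0 P1.r1=1
P0.r0=0 P1.r0=1 P1.r1=1
P0.r0=2 P1.r0=0 P1.r1=0
P0.r0=2 P1.r0=0 P1.r1=1
P0.r0=2 P1.r0=1 P1.r1=1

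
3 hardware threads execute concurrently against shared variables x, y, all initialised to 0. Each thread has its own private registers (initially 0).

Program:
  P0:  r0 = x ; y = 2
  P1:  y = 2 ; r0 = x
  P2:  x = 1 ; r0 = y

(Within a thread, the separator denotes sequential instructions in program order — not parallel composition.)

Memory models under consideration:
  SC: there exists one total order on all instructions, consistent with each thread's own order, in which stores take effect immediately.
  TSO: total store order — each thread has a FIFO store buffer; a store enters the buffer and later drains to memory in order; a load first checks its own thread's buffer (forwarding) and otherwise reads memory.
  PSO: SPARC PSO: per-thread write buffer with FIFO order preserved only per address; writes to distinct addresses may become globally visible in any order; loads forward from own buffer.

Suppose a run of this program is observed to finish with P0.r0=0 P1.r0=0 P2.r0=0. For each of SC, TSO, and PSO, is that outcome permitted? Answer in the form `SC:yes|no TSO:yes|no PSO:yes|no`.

SC:no TSO:yes PSO:yes

outcome vector order: (P0.r0,P1.r0,P2.r0)
SC (6): 002; 010; 012; 102; 110; 112
TSO (8): 000; 002; 010; 012; 100; 102; 110; 112
PSO (8): 000; 002; 010; 012; 100; 102; 110; 112
target 000 ∈ {TSO,PSO}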